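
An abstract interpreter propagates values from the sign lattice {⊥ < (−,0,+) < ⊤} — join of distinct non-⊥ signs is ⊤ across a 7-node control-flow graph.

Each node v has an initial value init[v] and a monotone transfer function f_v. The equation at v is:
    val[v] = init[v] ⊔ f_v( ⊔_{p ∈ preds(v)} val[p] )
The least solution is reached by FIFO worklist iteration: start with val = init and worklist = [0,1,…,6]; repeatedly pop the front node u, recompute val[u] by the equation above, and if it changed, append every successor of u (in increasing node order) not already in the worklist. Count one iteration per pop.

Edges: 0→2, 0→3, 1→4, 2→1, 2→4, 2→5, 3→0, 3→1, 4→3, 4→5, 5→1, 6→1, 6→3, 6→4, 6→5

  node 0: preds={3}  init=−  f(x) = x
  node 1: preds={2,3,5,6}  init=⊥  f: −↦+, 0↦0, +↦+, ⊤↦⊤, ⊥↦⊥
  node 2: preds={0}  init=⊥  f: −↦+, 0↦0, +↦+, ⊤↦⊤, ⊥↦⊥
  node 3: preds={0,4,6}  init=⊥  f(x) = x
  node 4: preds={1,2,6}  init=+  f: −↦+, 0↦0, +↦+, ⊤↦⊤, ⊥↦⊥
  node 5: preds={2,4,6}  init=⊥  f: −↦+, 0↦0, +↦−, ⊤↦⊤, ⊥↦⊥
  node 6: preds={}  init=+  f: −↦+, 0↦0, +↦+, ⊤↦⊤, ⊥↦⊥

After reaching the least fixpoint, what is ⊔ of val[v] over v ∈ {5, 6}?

Trace (15 dequeues):
  [1] u=0 | in ⊥ | out − | ==
  [2] u=1 | in + | out + | prev ⊥ | push {}
  [3] u=2 | in − | out + | prev ⊥ | push {1}
  [4] u=3 | in ⊤ | out ⊤ | prev ⊥ | push {0}
  [5] u=4 | in + | out + | ==
  [6] u=5 | in + | out − | prev ⊥ | push {}
  [7] u=6 | in ⊥ | out + | ==
  [8] u=1 | in ⊤ | out ⊤ | prev + | push {4}
  [9] u=0 | in ⊤ | out ⊤ | prev − | push {2,3}
  [10] u=4 | in ⊤ | out ⊤ | prev + | push {5}
  [11] u=2 | in ⊤ | out ⊤ | prev + | push {1,4}
  [12] u=3 | in ⊤ | out ⊤ | ==
  [13] u=5 | in ⊤ | out ⊤ | prev − | push {}
  [14] u=1 | in ⊤ | out ⊤ | ==
  [15] u=4 | in ⊤ | out ⊤ | ==

Converged values:
  [0] ⊤
  [1] ⊤
  [2] ⊤
  [3] ⊤
  [4] ⊤
  [5] ⊤
  [6] +

⊤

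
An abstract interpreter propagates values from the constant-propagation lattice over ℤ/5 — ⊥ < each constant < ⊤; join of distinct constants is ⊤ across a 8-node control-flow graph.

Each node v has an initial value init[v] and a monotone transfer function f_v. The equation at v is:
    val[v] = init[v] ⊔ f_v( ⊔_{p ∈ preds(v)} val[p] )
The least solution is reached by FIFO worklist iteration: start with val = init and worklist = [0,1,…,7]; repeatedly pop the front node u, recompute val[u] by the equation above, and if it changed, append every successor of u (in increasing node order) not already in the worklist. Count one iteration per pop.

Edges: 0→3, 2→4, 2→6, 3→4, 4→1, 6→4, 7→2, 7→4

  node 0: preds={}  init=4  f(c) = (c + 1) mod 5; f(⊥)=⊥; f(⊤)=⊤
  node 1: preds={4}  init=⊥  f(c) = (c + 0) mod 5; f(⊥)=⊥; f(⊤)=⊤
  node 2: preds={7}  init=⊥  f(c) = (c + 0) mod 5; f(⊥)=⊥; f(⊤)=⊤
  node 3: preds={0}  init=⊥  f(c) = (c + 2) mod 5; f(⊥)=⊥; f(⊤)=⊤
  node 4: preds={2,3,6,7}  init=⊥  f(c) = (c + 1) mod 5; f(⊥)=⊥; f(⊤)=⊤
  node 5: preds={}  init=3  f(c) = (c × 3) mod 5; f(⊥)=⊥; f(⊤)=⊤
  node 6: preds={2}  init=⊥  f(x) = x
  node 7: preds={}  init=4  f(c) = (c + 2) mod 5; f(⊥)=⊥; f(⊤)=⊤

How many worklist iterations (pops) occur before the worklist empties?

Worklist (10 pops):
  #1 pop 0: in=⊥ → 4 (no change)
  #2 pop 1: in=⊥ → ⊥ (no change)
  #3 pop 2: in=4 → 4 (was ⊥); enqueue []
  #4 pop 3: in=4 → 1 (was ⊥); enqueue []
  #5 pop 4: in=⊤ → ⊤ (was ⊥); enqueue [1]
  #6 pop 5: in=⊥ → 3 (no change)
  #7 pop 6: in=4 → 4 (was ⊥); enqueue [4]
  #8 pop 7: in=⊥ → 4 (no change)
  #9 pop 1: in=⊤ → ⊤ (was ⊥); enqueue []
  #10 pop 4: in=⊤ → ⊤ (no change)

Fixpoint:
  val[0] = 4
  val[1] = ⊤
  val[2] = 4
  val[3] = 1
  val[4] = ⊤
  val[5] = 3
  val[6] = 4
  val[7] = 4

10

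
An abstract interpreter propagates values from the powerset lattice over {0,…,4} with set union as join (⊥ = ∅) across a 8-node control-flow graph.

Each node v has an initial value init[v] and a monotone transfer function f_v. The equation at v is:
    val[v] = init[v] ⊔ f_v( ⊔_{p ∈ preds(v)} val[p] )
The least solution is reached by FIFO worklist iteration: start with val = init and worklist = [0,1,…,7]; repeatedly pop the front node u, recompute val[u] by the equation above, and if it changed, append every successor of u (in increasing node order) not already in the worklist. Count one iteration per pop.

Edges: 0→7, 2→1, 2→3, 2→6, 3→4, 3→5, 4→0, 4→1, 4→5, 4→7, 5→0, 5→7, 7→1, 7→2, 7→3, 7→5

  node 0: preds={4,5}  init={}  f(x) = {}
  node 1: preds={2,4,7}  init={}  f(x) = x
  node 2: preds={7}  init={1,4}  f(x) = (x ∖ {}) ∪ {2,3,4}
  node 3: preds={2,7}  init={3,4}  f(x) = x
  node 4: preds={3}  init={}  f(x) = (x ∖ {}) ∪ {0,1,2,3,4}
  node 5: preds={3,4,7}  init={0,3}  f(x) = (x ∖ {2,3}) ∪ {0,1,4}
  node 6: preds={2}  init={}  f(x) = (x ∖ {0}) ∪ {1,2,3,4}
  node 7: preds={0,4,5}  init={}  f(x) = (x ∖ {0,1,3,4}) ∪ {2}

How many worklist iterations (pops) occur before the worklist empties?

Trace (13 dequeues):
  [1] u=0 | in {0,3} | out {} | ==
  [2] u=1 | in {1,4} | out {1,4} | prev {} | push {}
  [3] u=2 | in {} | out {1,2,3,4} | prev {1,4} | push {1}
  [4] u=3 | in {1,2,3,4} | out {1,2,3,4} | prev {3,4} | push {}
  [5] u=4 | in {1,2,3,4} | out {0,1,2,3,4} | prev {} | push {0}
  [6] u=5 | in {0,1,2,3,4} | out {0,1,3,4} | prev {0,3} | push {}
  [7] u=6 | in {1,2,3,4} | out {1,2,3,4} | prev {} | push {}
  [8] u=7 | in {0,1,2,3,4} | out {2} | prev {} | push {2,3,5}
  [9] u=1 | in {0,1,2,3,4} | out {0,1,2,3,4} | prev {1,4} | push {}
  [10] u=0 | in {0,1,2,3,4} | out {} | ==
  [11] u=2 | in {2} | out {1,2,3,4} | ==
  [12] u=3 | in {1,2,3,4} | out {1,2,3,4} | ==
  [13] u=5 | in {0,1,2,3,4} | out {0,1,3,4} | ==

Converged values:
  [0] {}
  [1] {0,1,2,3,4}
  [2] {1,2,3,4}
  [3] {1,2,3,4}
  [4] {0,1,2,3,4}
  [5] {0,1,3,4}
  [6] {1,2,3,4}
  [7] {2}

13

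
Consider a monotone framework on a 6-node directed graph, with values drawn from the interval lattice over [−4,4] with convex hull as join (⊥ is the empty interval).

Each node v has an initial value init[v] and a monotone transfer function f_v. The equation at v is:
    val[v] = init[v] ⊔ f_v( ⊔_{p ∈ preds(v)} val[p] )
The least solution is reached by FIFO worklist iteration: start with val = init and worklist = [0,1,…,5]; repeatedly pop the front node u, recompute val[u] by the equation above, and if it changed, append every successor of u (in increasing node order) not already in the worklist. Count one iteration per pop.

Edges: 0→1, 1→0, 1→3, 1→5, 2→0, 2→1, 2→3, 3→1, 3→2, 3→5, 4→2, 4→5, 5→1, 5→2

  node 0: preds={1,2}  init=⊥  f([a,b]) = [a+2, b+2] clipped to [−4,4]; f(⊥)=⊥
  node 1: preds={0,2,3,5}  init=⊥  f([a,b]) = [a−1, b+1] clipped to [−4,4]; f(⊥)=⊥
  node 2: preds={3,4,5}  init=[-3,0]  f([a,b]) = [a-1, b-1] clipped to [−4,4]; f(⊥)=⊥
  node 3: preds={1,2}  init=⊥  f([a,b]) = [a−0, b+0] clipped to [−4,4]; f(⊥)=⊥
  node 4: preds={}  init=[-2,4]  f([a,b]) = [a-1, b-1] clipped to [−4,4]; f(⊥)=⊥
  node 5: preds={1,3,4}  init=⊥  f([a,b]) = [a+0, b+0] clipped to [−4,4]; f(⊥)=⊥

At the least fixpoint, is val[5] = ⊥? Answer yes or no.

no

Trace (14 dequeues):
  [1] u=0 | in [-3,0] | out [-1,2] | prev ⊥ | push {}
  [2] u=1 | in [-3,2] | out [-4,3] | prev ⊥ | push {0}
  [3] u=2 | in [-2,4] | out [-3,3] | prev [-3,0] | push {1}
  [4] u=3 | in [-4,3] | out [-4,3] | prev ⊥ | push {2}
  [5] u=4 | in ⊥ | out [-2,4] | ==
  [6] u=5 | in [-4,4] | out [-4,4] | prev ⊥ | push {}
  [7] u=0 | in [-4,3] | out [-2,4] | prev [-1,2] | push {}
  [8] u=1 | in [-4,4] | out [-4,4] | prev [-4,3] | push {0,3,5}
  [9] u=2 | in [-4,4] | out [-4,3] | prev [-3,3] | push {1}
  [10] u=0 | in [-4,4] | out [-2,4] | ==
  [11] u=3 | in [-4,4] | out [-4,4] | prev [-4,3] | push {2}
  [12] u=5 | in [-4,4] | out [-4,4] | ==
  [13] u=1 | in [-4,4] | out [-4,4] | ==
  [14] u=2 | in [-4,4] | out [-4,3] | ==

Converged values:
  [0] [-2,4]
  [1] [-4,4]
  [2] [-4,3]
  [3] [-4,4]
  [4] [-2,4]
  [5] [-4,4]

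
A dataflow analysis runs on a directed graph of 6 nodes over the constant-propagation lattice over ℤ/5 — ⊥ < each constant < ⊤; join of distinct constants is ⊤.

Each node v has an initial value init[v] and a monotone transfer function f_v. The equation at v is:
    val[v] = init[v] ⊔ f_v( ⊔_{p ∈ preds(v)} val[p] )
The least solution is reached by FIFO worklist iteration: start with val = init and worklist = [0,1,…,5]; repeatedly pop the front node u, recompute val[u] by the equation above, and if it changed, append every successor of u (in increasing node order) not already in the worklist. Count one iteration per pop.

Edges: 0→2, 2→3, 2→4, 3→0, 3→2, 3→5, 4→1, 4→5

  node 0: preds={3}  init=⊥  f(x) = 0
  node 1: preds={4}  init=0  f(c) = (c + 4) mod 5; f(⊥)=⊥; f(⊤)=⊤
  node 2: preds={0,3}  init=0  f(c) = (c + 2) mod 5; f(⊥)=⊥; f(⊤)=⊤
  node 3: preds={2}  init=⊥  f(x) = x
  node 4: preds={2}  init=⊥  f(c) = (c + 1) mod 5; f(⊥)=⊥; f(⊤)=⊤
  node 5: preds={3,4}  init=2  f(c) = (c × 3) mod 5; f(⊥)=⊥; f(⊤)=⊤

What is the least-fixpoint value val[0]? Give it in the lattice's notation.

Iteration log — 9 steps:
  step 1. node 0  ⊔preds=⊥  new=0  old=⊥  +wl: 
  step 2. node 1  ⊔preds=⊥  new=0  stable
  step 3. node 2  ⊔preds=0  new=⊤  old=0  +wl: 
  step 4. node 3  ⊔preds=⊤  new=⊤  old=⊥  +wl: 0,2
  step 5. node 4  ⊔preds=⊤  new=⊤  old=⊥  +wl: 1
  step 6. node 5  ⊔preds=⊤  new=⊤  old=2  +wl: 
  step 7. node 0  ⊔preds=⊤  new=0  stable
  step 8. node 2  ⊔preds=⊤  new=⊤  stable
  step 9. node 1  ⊔preds=⊤  new=⊤  old=0  +wl: 

Least fixpoint reached:
  node 0: 0
  node 1: ⊤
  node 2: ⊤
  node 3: ⊤
  node 4: ⊤
  node 5: ⊤

0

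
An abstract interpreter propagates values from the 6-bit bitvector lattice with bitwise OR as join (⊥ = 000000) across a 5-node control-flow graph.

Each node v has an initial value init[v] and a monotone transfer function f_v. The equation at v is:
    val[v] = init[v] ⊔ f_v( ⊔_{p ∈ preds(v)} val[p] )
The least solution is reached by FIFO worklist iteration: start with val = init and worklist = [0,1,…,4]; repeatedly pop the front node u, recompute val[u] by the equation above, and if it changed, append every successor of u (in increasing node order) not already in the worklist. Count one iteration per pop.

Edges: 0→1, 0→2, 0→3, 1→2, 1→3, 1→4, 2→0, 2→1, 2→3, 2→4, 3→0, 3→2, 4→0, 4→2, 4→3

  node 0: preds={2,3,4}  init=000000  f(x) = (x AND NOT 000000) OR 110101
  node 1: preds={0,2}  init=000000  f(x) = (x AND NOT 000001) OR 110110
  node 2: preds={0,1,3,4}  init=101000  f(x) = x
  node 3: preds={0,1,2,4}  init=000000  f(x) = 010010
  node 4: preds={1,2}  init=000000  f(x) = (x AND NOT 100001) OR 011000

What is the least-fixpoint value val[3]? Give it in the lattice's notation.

Iteration log — 9 steps:
  step 1. node 0  ⊔preds=101000  new=111101  old=000000  +wl: 
  step 2. node 1  ⊔preds=111101  new=111110  old=000000  +wl: 
  step 3. node 2  ⊔preds=111111  new=111111  old=101000  +wl: 0,1
  step 4. node 3  ⊔preds=111111  new=010010  old=000000  +wl: 2
  step 5. node 4  ⊔preds=111111  new=011110  old=000000  +wl: 3
  step 6. node 0  ⊔preds=111111  new=111111  old=111101  +wl: 
  step 7. node 1  ⊔preds=111111  new=111110  stable
  step 8. node 2  ⊔preds=111111  new=111111  stable
  step 9. node 3  ⊔preds=111111  new=010010  stable

Least fixpoint reached:
  node 0: 111111
  node 1: 111110
  node 2: 111111
  node 3: 010010
  node 4: 011110

010010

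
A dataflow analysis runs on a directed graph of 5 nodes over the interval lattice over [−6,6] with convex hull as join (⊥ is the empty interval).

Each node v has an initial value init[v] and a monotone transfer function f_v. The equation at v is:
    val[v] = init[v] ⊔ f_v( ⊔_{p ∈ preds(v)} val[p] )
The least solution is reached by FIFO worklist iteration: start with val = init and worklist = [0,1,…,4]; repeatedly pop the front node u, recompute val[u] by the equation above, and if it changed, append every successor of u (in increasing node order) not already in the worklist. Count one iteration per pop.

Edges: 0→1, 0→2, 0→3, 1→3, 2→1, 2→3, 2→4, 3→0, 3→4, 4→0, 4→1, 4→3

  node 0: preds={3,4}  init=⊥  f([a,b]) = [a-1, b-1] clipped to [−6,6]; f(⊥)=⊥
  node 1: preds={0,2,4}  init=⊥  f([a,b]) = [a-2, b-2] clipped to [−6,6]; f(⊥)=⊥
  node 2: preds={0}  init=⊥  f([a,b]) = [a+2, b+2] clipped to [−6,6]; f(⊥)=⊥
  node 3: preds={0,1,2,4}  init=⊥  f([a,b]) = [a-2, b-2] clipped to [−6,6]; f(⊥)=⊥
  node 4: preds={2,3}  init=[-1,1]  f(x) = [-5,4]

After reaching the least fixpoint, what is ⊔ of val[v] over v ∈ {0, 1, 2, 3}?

[-6,5]

Trace (16 dequeues):
  [1] u=0 | in [-1,1] | out [-2,0] | prev ⊥ | push {}
  [2] u=1 | in [-2,1] | out [-4,-1] | prev ⊥ | push {}
  [3] u=2 | in [-2,0] | out [0,2] | prev ⊥ | push {1}
  [4] u=3 | in [-4,2] | out [-6,0] | prev ⊥ | push {0}
  [5] u=4 | in [-6,2] | out [-5,4] | prev [-1,1] | push {3}
  [6] u=1 | in [-5,4] | out [-6,2] | prev [-4,-1] | push {}
  [7] u=0 | in [-6,4] | out [-6,3] | prev [-2,0] | push {1,2}
  [8] u=3 | in [-6,4] | out [-6,2] | prev [-6,0] | push {0,4}
  [9] u=1 | in [-6,4] | out [-6,2] | ==
  [10] u=2 | in [-6,3] | out [-4,5] | prev [0,2] | push {1,3}
  [11] u=0 | in [-6,4] | out [-6,3] | ==
  [12] u=4 | in [-6,5] | out [-5,4] | ==
  [13] u=1 | in [-6,5] | out [-6,3] | prev [-6,2] | push {}
  [14] u=3 | in [-6,5] | out [-6,3] | prev [-6,2] | push {0,4}
  [15] u=0 | in [-6,4] | out [-6,3] | ==
  [16] u=4 | in [-6,5] | out [-5,4] | ==

Converged values:
  [0] [-6,3]
  [1] [-6,3]
  [2] [-4,5]
  [3] [-6,3]
  [4] [-5,4]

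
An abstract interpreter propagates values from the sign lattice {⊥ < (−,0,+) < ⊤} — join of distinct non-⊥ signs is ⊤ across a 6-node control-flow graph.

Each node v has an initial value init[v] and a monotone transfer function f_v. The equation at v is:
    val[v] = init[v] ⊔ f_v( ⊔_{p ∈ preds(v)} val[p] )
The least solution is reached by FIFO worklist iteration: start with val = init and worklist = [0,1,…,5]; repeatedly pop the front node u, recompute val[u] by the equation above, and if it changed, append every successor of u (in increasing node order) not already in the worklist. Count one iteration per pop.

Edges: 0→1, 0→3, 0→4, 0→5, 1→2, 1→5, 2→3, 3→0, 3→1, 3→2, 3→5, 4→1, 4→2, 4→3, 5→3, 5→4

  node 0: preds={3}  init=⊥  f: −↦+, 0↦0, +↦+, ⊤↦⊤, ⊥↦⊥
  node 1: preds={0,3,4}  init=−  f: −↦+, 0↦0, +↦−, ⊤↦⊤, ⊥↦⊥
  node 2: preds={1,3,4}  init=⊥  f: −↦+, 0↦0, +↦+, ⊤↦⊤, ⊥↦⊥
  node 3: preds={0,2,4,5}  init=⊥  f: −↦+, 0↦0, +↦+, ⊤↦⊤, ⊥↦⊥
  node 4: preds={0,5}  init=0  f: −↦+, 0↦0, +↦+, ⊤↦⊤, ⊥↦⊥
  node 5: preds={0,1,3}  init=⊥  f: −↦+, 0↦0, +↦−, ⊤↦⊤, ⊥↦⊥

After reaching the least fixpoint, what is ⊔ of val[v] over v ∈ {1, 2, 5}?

⊤

Worklist (15 pops):
  #1 pop 0: in=⊥ → ⊥ (no change)
  #2 pop 1: in=0 → ⊤ (was −); enqueue []
  #3 pop 2: in=⊤ → ⊤ (was ⊥); enqueue []
  #4 pop 3: in=⊤ → ⊤ (was ⊥); enqueue [0,1,2]
  #5 pop 4: in=⊥ → 0 (no change)
  #6 pop 5: in=⊤ → ⊤ (was ⊥); enqueue [3,4]
  #7 pop 0: in=⊤ → ⊤ (was ⊥); enqueue [5]
  #8 pop 1: in=⊤ → ⊤ (no change)
  #9 pop 2: in=⊤ → ⊤ (no change)
  #10 pop 3: in=⊤ → ⊤ (no change)
  #11 pop 4: in=⊤ → ⊤ (was 0); enqueue [1,2,3]
  #12 pop 5: in=⊤ → ⊤ (no change)
  #13 pop 1: in=⊤ → ⊤ (no change)
  #14 pop 2: in=⊤ → ⊤ (no change)
  #15 pop 3: in=⊤ → ⊤ (no change)

Fixpoint:
  val[0] = ⊤
  val[1] = ⊤
  val[2] = ⊤
  val[3] = ⊤
  val[4] = ⊤
  val[5] = ⊤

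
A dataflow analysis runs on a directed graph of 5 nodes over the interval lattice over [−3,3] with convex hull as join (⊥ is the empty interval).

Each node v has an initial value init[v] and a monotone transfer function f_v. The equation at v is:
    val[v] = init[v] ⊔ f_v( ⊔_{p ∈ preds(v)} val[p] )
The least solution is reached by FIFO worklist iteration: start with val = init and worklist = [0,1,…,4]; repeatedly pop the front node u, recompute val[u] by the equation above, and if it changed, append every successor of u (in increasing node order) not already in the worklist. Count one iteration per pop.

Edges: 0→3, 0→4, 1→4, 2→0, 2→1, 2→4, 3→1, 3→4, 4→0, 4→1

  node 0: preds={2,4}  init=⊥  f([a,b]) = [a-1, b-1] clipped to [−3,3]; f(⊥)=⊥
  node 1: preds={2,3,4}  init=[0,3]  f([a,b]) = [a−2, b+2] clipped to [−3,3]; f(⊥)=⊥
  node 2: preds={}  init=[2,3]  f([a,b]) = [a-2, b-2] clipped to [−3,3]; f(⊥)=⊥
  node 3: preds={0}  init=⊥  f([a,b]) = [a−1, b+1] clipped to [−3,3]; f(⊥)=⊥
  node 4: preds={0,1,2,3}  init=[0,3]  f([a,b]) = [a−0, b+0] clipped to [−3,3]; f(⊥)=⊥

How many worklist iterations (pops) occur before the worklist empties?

Iteration log — 12 steps:
  step 1. node 0  ⊔preds=[0,3]  new=[-1,2]  old=⊥  +wl: 
  step 2. node 1  ⊔preds=[0,3]  new=[-2,3]  old=[0,3]  +wl: 
  step 3. node 2  ⊔preds=⊥  new=[2,3]  stable
  step 4. node 3  ⊔preds=[-1,2]  new=[-2,3]  old=⊥  +wl: 1
  step 5. node 4  ⊔preds=[-2,3]  new=[-2,3]  old=[0,3]  +wl: 0
  step 6. node 1  ⊔preds=[-2,3]  new=[-3,3]  old=[-2,3]  +wl: 4
  step 7. node 0  ⊔preds=[-2,3]  new=[-3,2]  old=[-1,2]  +wl: 3
  step 8. node 4  ⊔preds=[-3,3]  new=[-3,3]  old=[-2,3]  +wl: 0,1
  step 9. node 3  ⊔preds=[-3,2]  new=[-3,3]  old=[-2,3]  +wl: 4
  step 10. node 0  ⊔preds=[-3,3]  new=[-3,2]  stable
  step 11. node 1  ⊔preds=[-3,3]  new=[-3,3]  stable
  step 12. node 4  ⊔preds=[-3,3]  new=[-3,3]  stable

Least fixpoint reached:
  node 0: [-3,2]
  node 1: [-3,3]
  node 2: [2,3]
  node 3: [-3,3]
  node 4: [-3,3]

12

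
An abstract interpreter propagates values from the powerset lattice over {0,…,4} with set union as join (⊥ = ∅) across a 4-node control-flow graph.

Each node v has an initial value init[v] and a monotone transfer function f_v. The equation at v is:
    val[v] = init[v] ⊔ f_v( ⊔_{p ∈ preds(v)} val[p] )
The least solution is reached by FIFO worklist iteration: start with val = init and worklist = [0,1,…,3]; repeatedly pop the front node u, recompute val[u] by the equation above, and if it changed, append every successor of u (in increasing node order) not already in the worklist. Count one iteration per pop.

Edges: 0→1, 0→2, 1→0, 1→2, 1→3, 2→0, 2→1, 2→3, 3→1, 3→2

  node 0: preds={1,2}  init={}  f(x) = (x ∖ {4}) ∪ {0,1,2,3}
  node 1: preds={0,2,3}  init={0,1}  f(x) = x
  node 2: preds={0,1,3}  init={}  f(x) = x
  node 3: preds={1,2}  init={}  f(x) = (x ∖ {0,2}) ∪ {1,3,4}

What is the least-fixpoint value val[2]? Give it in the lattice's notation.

{0,1,2,3,4}

Trace (10 dequeues):
  [1] u=0 | in {0,1} | out {0,1,2,3} | prev {} | push {}
  [2] u=1 | in {0,1,2,3} | out {0,1,2,3} | prev {0,1} | push {0}
  [3] u=2 | in {0,1,2,3} | out {0,1,2,3} | prev {} | push {1}
  [4] u=3 | in {0,1,2,3} | out {1,3,4} | prev {} | push {2}
  [5] u=0 | in {0,1,2,3} | out {0,1,2,3} | ==
  [6] u=1 | in {0,1,2,3,4} | out {0,1,2,3,4} | prev {0,1,2,3} | push {0,3}
  [7] u=2 | in {0,1,2,3,4} | out {0,1,2,3,4} | prev {0,1,2,3} | push {1}
  [8] u=0 | in {0,1,2,3,4} | out {0,1,2,3} | ==
  [9] u=3 | in {0,1,2,3,4} | out {1,3,4} | ==
  [10] u=1 | in {0,1,2,3,4} | out {0,1,2,3,4} | ==

Converged values:
  [0] {0,1,2,3}
  [1] {0,1,2,3,4}
  [2] {0,1,2,3,4}
  [3] {1,3,4}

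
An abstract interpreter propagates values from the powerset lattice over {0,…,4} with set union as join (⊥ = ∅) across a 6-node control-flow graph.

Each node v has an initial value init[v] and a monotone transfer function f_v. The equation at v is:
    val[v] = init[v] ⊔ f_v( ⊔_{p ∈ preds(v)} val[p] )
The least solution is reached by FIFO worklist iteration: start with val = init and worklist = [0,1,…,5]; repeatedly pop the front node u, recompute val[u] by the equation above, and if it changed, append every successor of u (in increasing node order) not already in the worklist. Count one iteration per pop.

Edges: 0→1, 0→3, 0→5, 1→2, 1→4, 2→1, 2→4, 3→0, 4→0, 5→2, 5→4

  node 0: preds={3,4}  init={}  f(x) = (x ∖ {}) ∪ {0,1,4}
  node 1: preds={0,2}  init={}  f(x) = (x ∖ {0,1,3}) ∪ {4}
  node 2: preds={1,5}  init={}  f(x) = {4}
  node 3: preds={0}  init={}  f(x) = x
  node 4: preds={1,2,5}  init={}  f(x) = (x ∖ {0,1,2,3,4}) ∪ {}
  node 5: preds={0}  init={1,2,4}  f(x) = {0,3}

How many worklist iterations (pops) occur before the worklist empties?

Trace (10 dequeues):
  [1] u=0 | in {} | out {0,1,4} | prev {} | push {}
  [2] u=1 | in {0,1,4} | out {4} | prev {} | push {}
  [3] u=2 | in {1,2,4} | out {4} | prev {} | push {1}
  [4] u=3 | in {0,1,4} | out {0,1,4} | prev {} | push {0}
  [5] u=4 | in {1,2,4} | out {} | ==
  [6] u=5 | in {0,1,4} | out {0,1,2,3,4} | prev {1,2,4} | push {2,4}
  [7] u=1 | in {0,1,4} | out {4} | ==
  [8] u=0 | in {0,1,4} | out {0,1,4} | ==
  [9] u=2 | in {0,1,2,3,4} | out {4} | ==
  [10] u=4 | in {0,1,2,3,4} | out {} | ==

Converged values:
  [0] {0,1,4}
  [1] {4}
  [2] {4}
  [3] {0,1,4}
  [4] {}
  [5] {0,1,2,3,4}

10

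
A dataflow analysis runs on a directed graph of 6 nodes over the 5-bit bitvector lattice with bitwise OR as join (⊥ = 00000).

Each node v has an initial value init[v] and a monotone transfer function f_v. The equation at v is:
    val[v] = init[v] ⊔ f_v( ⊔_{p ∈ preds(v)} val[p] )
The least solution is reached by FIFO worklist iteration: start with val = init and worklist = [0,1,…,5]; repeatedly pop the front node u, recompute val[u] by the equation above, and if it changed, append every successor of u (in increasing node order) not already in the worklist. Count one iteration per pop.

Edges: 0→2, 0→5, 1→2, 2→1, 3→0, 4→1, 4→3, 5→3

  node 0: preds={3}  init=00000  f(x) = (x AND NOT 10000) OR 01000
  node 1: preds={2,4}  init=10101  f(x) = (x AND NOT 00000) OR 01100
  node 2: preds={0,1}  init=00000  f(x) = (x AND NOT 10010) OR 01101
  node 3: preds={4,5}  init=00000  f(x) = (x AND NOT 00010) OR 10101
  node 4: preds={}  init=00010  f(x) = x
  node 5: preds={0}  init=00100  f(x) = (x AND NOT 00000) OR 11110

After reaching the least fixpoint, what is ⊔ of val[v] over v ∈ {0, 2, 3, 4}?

Trace (13 dequeues):
  [1] u=0 | in 00000 | out 01000 | prev 00000 | push {}
  [2] u=1 | in 00010 | out 11111 | prev 10101 | push {}
  [3] u=2 | in 11111 | out 01101 | prev 00000 | push {1}
  [4] u=3 | in 00110 | out 10101 | prev 00000 | push {0}
  [5] u=4 | in 00000 | out 00010 | ==
  [6] u=5 | in 01000 | out 11110 | prev 00100 | push {3}
  [7] u=1 | in 01111 | out 11111 | ==
  [8] u=0 | in 10101 | out 01101 | prev 01000 | push {2,5}
  [9] u=3 | in 11110 | out 11101 | prev 10101 | push {0}
  [10] u=2 | in 11111 | out 01101 | ==
  [11] u=5 | in 01101 | out 11111 | prev 11110 | push {3}
  [12] u=0 | in 11101 | out 01101 | ==
  [13] u=3 | in 11111 | out 11101 | ==

Converged values:
  [0] 01101
  [1] 11111
  [2] 01101
  [3] 11101
  [4] 00010
  [5] 11111

11111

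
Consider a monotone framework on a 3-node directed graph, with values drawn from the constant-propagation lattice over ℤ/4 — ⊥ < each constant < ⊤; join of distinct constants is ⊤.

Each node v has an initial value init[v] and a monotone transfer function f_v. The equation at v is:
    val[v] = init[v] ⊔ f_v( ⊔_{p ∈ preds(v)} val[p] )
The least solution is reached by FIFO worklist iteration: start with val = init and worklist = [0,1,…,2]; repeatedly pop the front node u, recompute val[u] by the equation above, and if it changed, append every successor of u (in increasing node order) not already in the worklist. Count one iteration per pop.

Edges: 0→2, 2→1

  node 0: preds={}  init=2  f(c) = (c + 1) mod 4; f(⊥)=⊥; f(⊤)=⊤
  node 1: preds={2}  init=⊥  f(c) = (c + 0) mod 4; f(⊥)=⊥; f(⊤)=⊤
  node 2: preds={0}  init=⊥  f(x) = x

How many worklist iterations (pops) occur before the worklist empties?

Iteration log — 4 steps:
  step 1. node 0  ⊔preds=⊥  new=2  stable
  step 2. node 1  ⊔preds=⊥  new=⊥  stable
  step 3. node 2  ⊔preds=2  new=2  old=⊥  +wl: 1
  step 4. node 1  ⊔preds=2  new=2  old=⊥  +wl: 

Least fixpoint reached:
  node 0: 2
  node 1: 2
  node 2: 2

4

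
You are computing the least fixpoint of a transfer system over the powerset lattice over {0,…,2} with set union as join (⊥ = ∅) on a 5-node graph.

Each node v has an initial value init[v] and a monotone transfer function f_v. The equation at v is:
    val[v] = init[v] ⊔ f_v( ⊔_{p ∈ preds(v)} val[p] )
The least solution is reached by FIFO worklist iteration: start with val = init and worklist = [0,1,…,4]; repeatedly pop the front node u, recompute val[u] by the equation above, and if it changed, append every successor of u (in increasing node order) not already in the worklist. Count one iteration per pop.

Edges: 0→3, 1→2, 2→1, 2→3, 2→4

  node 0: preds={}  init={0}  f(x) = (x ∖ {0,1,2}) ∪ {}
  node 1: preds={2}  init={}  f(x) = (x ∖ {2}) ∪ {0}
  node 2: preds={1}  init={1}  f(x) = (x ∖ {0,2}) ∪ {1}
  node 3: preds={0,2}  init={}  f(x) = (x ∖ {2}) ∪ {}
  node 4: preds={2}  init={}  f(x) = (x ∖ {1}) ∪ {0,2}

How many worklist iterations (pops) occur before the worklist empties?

5

Worklist (5 pops):
  #1 pop 0: in={} → {0} (no change)
  #2 pop 1: in={1} → {0,1} (was {}); enqueue []
  #3 pop 2: in={0,1} → {1} (no change)
  #4 pop 3: in={0,1} → {0,1} (was {}); enqueue []
  #5 pop 4: in={1} → {0,2} (was {}); enqueue []

Fixpoint:
  val[0] = {0}
  val[1] = {0,1}
  val[2] = {1}
  val[3] = {0,1}
  val[4] = {0,2}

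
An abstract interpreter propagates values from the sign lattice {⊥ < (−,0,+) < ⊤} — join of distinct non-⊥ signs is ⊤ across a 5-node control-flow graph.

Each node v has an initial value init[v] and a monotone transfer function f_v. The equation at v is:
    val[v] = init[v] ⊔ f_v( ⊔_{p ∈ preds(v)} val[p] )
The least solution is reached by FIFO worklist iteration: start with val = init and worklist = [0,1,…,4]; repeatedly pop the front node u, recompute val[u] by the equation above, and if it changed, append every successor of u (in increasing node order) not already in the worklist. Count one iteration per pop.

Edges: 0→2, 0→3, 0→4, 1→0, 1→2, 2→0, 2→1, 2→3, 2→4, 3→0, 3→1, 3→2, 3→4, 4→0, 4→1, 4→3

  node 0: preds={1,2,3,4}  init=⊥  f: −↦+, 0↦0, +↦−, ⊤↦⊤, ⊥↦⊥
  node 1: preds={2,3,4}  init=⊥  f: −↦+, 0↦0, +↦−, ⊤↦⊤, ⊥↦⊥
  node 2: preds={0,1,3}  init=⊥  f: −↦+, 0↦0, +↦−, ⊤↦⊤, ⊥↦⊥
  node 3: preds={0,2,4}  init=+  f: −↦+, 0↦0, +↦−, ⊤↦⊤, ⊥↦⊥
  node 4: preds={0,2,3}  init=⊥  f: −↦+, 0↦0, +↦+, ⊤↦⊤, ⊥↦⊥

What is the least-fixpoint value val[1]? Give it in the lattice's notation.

Iteration log — 11 steps:
  step 1. node 0  ⊔preds=+  new=−  old=⊥  +wl: 
  step 2. node 1  ⊔preds=+  new=−  old=⊥  +wl: 0
  step 3. node 2  ⊔preds=⊤  new=⊤  old=⊥  +wl: 1
  step 4. node 3  ⊔preds=⊤  new=⊤  old=+  +wl: 2
  step 5. node 4  ⊔preds=⊤  new=⊤  old=⊥  +wl: 3
  step 6. node 0  ⊔preds=⊤  new=⊤  old=−  +wl: 4
  step 7. node 1  ⊔preds=⊤  new=⊤  old=−  +wl: 0
  step 8. node 2  ⊔preds=⊤  new=⊤  stable
  step 9. node 3  ⊔preds=⊤  new=⊤  stable
  step 10. node 4  ⊔preds=⊤  new=⊤  stable
  step 11. node 0  ⊔preds=⊤  new=⊤  stable

Least fixpoint reached:
  node 0: ⊤
  node 1: ⊤
  node 2: ⊤
  node 3: ⊤
  node 4: ⊤

⊤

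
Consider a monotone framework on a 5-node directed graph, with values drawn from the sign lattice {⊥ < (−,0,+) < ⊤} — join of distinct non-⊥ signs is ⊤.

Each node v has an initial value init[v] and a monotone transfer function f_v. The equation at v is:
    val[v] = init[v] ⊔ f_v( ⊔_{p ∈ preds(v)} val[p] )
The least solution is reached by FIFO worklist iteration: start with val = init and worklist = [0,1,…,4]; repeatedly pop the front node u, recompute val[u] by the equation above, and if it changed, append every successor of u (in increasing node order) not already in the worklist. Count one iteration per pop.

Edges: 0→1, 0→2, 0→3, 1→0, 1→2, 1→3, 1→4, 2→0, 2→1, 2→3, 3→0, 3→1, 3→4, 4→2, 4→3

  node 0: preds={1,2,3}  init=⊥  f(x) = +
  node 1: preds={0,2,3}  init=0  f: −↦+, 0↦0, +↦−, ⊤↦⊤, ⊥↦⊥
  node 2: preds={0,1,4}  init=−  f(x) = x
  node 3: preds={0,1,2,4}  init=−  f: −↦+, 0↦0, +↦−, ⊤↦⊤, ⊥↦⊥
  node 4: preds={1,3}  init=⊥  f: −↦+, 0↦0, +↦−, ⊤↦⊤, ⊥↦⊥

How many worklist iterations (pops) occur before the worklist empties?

9

Iteration log — 9 steps:
  step 1. node 0  ⊔preds=⊤  new=+  old=⊥  +wl: 
  step 2. node 1  ⊔preds=⊤  new=⊤  old=0  +wl: 0
  step 3. node 2  ⊔preds=⊤  new=⊤  old=−  +wl: 1
  step 4. node 3  ⊔preds=⊤  new=⊤  old=−  +wl: 
  step 5. node 4  ⊔preds=⊤  new=⊤  old=⊥  +wl: 2,3
  step 6. node 0  ⊔preds=⊤  new=+  stable
  step 7. node 1  ⊔preds=⊤  new=⊤  stable
  step 8. node 2  ⊔preds=⊤  new=⊤  stable
  step 9. node 3  ⊔preds=⊤  new=⊤  stable

Least fixpoint reached:
  node 0: +
  node 1: ⊤
  node 2: ⊤
  node 3: ⊤
  node 4: ⊤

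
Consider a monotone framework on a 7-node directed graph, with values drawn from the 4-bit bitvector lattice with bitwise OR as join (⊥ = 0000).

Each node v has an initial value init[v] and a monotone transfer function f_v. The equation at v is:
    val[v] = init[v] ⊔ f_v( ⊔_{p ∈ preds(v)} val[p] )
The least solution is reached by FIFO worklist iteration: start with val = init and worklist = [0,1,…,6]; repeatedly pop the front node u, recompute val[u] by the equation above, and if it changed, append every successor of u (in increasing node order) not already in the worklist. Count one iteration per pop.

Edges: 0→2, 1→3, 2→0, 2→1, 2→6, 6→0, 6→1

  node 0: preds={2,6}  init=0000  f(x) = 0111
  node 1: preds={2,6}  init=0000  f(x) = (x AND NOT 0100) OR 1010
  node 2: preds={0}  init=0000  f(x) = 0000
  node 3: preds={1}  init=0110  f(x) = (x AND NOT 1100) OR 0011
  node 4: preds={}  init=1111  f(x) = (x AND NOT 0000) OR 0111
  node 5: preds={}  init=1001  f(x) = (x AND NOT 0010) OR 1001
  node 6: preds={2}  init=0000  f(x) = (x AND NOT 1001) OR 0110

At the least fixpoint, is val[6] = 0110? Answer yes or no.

yes

Trace (9 dequeues):
  [1] u=0 | in 0000 | out 0111 | prev 0000 | push {}
  [2] u=1 | in 0000 | out 1010 | prev 0000 | push {}
  [3] u=2 | in 0111 | out 0000 | ==
  [4] u=3 | in 1010 | out 0111 | prev 0110 | push {}
  [5] u=4 | in 0000 | out 1111 | ==
  [6] u=5 | in 0000 | out 1001 | ==
  [7] u=6 | in 0000 | out 0110 | prev 0000 | push {0,1}
  [8] u=0 | in 0110 | out 0111 | ==
  [9] u=1 | in 0110 | out 1010 | ==

Converged values:
  [0] 0111
  [1] 1010
  [2] 0000
  [3] 0111
  [4] 1111
  [5] 1001
  [6] 0110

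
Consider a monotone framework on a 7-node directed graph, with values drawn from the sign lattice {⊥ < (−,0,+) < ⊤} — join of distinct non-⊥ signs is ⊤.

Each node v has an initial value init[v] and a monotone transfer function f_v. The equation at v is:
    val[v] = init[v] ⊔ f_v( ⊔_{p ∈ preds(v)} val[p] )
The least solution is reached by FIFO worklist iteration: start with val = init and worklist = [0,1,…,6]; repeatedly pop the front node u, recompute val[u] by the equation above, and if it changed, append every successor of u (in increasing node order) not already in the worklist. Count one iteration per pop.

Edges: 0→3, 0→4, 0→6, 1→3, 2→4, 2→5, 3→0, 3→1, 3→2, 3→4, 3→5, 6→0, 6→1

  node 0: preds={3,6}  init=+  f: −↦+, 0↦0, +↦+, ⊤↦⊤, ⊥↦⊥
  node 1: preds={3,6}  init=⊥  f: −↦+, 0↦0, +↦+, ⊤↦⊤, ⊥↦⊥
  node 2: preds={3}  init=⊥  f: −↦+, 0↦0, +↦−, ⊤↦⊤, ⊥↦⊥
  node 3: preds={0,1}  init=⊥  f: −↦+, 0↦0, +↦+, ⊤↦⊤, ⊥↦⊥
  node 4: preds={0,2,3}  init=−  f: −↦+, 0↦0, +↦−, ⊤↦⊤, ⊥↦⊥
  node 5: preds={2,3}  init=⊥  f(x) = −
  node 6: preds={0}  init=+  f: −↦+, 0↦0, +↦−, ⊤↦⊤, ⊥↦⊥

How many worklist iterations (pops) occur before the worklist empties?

Worklist (19 pops):
  #1 pop 0: in=+ → + (no change)
  #2 pop 1: in=+ → + (was ⊥); enqueue []
  #3 pop 2: in=⊥ → ⊥ (no change)
  #4 pop 3: in=+ → + (was ⊥); enqueue [0,1,2]
  #5 pop 4: in=+ → − (no change)
  #6 pop 5: in=+ → − (was ⊥); enqueue []
  #7 pop 6: in=+ → ⊤ (was +); enqueue []
  #8 pop 0: in=⊤ → ⊤ (was +); enqueue [3,4,6]
  #9 pop 1: in=⊤ → ⊤ (was +); enqueue []
  #10 pop 2: in=+ → − (was ⊥); enqueue [5]
  #11 pop 3: in=⊤ → ⊤ (was +); enqueue [0,1,2]
  #12 pop 4: in=⊤ → ⊤ (was −); enqueue []
  #13 pop 6: in=⊤ → ⊤ (no change)
  #14 pop 5: in=⊤ → − (no change)
  #15 pop 0: in=⊤ → ⊤ (no change)
  #16 pop 1: in=⊤ → ⊤ (no change)
  #17 pop 2: in=⊤ → ⊤ (was −); enqueue [4,5]
  #18 pop 4: in=⊤ → ⊤ (no change)
  #19 pop 5: in=⊤ → − (no change)

Fixpoint:
  val[0] = ⊤
  val[1] = ⊤
  val[2] = ⊤
  val[3] = ⊤
  val[4] = ⊤
  val[5] = −
  val[6] = ⊤

19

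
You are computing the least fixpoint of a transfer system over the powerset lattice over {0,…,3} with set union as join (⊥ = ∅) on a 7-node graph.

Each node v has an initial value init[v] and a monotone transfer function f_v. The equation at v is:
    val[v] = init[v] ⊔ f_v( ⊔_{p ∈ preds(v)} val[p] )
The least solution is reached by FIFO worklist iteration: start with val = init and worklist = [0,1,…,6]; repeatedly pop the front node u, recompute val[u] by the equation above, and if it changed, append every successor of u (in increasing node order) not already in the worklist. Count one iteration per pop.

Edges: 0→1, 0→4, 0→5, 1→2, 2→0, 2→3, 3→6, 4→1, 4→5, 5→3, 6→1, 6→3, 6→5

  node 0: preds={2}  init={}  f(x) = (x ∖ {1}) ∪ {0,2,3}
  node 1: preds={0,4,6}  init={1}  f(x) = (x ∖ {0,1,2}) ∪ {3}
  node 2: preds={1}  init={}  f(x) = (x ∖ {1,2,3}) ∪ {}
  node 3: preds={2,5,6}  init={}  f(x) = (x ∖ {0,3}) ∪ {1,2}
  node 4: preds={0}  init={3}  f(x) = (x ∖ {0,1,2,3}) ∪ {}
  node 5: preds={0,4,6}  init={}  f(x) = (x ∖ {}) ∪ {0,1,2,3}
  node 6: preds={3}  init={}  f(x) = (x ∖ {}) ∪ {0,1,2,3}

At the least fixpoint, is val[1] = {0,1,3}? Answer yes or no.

Worklist (10 pops):
  #1 pop 0: in={} → {0,2,3} (was {}); enqueue []
  #2 pop 1: in={0,2,3} → {1,3} (was {1}); enqueue []
  #3 pop 2: in={1,3} → {} (no change)
  #4 pop 3: in={} → {1,2} (was {}); enqueue []
  #5 pop 4: in={0,2,3} → {3} (no change)
  #6 pop 5: in={0,2,3} → {0,1,2,3} (was {}); enqueue [3]
  #7 pop 6: in={1,2} → {0,1,2,3} (was {}); enqueue [1,5]
  #8 pop 3: in={0,1,2,3} → {1,2} (no change)
  #9 pop 1: in={0,1,2,3} → {1,3} (no change)
  #10 pop 5: in={0,1,2,3} → {0,1,2,3} (no change)

Fixpoint:
  val[0] = {0,2,3}
  val[1] = {1,3}
  val[2] = {}
  val[3] = {1,2}
  val[4] = {3}
  val[5] = {0,1,2,3}
  val[6] = {0,1,2,3}

no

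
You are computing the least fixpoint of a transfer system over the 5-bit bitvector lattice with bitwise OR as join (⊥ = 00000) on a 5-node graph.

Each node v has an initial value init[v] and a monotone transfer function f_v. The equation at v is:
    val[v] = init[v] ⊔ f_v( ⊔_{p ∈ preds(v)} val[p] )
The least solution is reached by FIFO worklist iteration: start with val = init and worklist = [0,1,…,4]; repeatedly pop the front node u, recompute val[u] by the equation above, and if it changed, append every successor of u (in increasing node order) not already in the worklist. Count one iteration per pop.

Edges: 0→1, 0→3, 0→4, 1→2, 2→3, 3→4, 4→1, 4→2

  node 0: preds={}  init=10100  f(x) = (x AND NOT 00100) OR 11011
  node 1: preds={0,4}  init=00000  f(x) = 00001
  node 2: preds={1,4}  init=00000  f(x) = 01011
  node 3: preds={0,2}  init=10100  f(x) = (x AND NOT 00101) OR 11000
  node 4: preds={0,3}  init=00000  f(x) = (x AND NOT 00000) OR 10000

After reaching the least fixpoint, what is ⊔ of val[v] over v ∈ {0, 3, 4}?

11111

Iteration log — 7 steps:
  step 1. node 0  ⊔preds=00000  new=11111  old=10100  +wl: 
  step 2. node 1  ⊔preds=11111  new=00001  old=00000  +wl: 
  step 3. node 2  ⊔preds=00001  new=01011  old=00000  +wl: 
  step 4. node 3  ⊔preds=11111  new=11110  old=10100  +wl: 
  step 5. node 4  ⊔preds=11111  new=11111  old=00000  +wl: 1,2
  step 6. node 1  ⊔preds=11111  new=00001  stable
  step 7. node 2  ⊔preds=11111  new=01011  stable

Least fixpoint reached:
  node 0: 11111
  node 1: 00001
  node 2: 01011
  node 3: 11110
  node 4: 11111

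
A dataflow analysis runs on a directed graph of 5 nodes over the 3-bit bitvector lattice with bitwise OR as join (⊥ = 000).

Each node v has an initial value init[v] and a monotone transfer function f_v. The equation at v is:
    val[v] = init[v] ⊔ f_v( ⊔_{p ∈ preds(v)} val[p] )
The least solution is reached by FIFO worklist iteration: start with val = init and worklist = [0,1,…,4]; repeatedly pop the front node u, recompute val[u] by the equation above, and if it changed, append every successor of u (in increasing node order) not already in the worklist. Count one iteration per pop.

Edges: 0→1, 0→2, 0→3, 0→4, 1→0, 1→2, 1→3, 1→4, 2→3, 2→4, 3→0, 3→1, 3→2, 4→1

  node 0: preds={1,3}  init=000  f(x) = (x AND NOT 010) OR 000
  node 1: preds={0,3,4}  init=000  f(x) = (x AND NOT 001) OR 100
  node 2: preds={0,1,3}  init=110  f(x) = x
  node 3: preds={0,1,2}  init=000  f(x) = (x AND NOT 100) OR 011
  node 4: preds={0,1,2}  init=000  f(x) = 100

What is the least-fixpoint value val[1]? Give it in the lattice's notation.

Iteration log — 11 steps:
  step 1. node 0  ⊔preds=000  new=000  stable
  step 2. node 1  ⊔preds=000  new=100  old=000  +wl: 0
  step 3. node 2  ⊔preds=100  new=110  stable
  step 4. node 3  ⊔preds=110  new=011  old=000  +wl: 1,2
  step 5. node 4  ⊔preds=110  new=100  old=000  +wl: 
  step 6. node 0  ⊔preds=111  new=101  old=000  +wl: 3,4
  step 7. node 1  ⊔preds=111  new=110  old=100  +wl: 0
  step 8. node 2  ⊔preds=111  new=111  old=110  +wl: 
  step 9. node 3  ⊔preds=111  new=011  stable
  step 10. node 4  ⊔preds=111  new=100  stable
  step 11. node 0  ⊔preds=111  new=101  stable

Least fixpoint reached:
  node 0: 101
  node 1: 110
  node 2: 111
  node 3: 011
  node 4: 100

110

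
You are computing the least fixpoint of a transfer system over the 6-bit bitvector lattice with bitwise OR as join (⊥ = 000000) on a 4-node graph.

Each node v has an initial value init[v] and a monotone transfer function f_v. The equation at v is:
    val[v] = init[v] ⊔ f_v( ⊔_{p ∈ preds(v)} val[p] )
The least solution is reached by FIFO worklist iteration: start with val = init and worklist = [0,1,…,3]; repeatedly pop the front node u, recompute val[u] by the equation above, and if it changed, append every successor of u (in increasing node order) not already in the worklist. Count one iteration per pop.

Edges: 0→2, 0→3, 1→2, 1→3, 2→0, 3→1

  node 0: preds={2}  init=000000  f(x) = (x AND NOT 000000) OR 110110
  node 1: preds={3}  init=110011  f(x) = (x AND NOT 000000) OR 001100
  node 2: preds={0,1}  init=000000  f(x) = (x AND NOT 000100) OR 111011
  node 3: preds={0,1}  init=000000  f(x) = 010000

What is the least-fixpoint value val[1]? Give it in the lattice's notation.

111111

Trace (8 dequeues):
  [1] u=0 | in 000000 | out 110110 | prev 000000 | push {}
  [2] u=1 | in 000000 | out 111111 | prev 110011 | push {}
  [3] u=2 | in 111111 | out 111011 | prev 000000 | push {0}
  [4] u=3 | in 111111 | out 010000 | prev 000000 | push {1}
  [5] u=0 | in 111011 | out 111111 | prev 110110 | push {2,3}
  [6] u=1 | in 010000 | out 111111 | ==
  [7] u=2 | in 111111 | out 111011 | ==
  [8] u=3 | in 111111 | out 010000 | ==

Converged values:
  [0] 111111
  [1] 111111
  [2] 111011
  [3] 010000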